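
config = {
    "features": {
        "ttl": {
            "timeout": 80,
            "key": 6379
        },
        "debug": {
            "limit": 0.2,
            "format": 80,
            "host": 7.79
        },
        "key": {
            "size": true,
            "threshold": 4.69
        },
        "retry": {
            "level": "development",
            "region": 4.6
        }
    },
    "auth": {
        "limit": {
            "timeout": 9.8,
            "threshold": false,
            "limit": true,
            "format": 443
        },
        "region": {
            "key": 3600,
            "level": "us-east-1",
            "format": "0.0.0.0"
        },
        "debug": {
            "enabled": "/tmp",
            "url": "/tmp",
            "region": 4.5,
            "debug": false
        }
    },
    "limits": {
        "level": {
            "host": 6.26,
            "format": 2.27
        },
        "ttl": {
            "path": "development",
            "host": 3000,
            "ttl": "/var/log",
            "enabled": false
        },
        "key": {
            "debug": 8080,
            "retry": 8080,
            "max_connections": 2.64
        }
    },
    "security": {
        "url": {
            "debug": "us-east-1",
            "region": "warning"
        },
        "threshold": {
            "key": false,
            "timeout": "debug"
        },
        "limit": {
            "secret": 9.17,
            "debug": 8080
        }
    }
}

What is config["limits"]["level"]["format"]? 2.27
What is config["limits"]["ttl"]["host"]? 3000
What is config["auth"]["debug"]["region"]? 4.5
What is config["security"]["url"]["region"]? "warning"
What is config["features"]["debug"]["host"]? 7.79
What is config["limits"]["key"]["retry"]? 8080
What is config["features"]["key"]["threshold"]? 4.69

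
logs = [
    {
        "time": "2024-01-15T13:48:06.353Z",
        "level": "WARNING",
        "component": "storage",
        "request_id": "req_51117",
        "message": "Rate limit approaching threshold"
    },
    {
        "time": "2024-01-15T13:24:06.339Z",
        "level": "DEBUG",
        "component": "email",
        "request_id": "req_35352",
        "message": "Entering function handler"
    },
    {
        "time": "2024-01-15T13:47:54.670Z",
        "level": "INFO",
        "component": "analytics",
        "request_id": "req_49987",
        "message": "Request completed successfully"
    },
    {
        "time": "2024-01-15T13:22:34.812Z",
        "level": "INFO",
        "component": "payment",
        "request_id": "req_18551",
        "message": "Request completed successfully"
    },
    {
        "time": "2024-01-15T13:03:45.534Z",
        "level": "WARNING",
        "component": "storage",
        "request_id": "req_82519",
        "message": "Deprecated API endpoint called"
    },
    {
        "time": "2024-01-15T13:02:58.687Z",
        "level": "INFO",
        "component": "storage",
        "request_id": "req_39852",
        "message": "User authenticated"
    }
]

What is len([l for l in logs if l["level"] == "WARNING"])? 2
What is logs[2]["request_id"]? "req_49987"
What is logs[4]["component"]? "storage"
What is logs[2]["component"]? "analytics"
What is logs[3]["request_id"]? "req_18551"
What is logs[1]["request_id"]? "req_35352"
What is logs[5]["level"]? "INFO"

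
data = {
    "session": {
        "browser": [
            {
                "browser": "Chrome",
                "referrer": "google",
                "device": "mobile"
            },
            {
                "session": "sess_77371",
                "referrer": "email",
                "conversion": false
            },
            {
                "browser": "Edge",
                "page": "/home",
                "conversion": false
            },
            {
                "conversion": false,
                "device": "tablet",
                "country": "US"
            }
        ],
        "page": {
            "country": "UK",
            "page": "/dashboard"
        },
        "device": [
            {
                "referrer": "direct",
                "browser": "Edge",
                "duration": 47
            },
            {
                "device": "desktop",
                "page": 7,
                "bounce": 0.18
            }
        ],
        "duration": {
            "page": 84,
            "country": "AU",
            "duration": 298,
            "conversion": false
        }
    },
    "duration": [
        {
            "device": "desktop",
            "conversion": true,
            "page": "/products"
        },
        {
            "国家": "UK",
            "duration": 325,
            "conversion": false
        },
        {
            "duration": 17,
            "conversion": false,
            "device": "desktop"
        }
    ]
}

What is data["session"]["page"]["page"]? "/dashboard"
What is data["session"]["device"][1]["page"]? 7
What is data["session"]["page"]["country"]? "UK"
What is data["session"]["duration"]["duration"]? 298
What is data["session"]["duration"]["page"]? 84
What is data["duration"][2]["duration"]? 17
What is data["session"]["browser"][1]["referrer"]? "email"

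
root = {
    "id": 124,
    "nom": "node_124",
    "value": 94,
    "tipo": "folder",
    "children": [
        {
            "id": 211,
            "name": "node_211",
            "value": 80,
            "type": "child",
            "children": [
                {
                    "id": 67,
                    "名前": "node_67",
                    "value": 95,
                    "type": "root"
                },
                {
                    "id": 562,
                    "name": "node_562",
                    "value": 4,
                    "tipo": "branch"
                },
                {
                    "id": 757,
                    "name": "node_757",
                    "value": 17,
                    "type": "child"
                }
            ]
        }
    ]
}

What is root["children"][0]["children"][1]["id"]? 562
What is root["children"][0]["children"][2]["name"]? "node_757"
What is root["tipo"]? "folder"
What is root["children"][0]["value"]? 80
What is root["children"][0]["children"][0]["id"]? 67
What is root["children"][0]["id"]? 211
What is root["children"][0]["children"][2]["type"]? "child"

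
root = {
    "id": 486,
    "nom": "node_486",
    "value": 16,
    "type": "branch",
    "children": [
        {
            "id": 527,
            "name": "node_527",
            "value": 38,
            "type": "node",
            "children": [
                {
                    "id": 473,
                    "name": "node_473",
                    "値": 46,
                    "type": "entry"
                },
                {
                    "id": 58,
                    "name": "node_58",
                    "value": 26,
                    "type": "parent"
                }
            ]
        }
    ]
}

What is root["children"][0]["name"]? "node_527"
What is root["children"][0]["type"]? "node"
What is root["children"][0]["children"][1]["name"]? "node_58"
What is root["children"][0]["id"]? 527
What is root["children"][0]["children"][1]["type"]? "parent"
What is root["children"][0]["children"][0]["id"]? 473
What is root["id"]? 486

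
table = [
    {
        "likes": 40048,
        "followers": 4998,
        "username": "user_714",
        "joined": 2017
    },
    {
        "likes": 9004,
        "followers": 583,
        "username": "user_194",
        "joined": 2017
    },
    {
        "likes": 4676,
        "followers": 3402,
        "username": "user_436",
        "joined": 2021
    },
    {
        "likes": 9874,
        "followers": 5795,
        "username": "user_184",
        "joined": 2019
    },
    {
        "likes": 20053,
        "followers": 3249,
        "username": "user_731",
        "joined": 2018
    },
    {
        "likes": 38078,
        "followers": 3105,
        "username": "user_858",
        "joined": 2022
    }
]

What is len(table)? 6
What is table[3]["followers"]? 5795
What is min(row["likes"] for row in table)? 4676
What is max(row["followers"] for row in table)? 5795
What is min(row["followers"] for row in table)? 583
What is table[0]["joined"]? 2017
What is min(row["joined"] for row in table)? 2017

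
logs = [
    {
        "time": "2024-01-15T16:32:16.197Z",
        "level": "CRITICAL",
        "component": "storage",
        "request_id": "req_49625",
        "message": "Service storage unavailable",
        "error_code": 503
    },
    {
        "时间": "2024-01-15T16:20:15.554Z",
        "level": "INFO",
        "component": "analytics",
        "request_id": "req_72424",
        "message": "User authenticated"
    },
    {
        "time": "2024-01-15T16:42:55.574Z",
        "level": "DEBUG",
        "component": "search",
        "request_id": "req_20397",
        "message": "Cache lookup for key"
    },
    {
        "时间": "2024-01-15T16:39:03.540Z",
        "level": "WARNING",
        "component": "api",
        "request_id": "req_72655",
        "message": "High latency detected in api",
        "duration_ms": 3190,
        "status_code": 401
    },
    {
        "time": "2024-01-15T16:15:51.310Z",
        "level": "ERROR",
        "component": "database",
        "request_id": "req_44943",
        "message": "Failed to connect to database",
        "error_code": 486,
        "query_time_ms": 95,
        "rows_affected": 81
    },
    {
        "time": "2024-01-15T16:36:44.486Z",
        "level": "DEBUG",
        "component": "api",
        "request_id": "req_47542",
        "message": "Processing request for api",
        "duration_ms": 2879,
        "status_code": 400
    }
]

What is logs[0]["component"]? "storage"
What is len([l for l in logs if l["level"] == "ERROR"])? 1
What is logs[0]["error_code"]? 503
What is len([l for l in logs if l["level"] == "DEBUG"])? 2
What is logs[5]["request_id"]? "req_47542"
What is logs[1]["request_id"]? "req_72424"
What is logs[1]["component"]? "analytics"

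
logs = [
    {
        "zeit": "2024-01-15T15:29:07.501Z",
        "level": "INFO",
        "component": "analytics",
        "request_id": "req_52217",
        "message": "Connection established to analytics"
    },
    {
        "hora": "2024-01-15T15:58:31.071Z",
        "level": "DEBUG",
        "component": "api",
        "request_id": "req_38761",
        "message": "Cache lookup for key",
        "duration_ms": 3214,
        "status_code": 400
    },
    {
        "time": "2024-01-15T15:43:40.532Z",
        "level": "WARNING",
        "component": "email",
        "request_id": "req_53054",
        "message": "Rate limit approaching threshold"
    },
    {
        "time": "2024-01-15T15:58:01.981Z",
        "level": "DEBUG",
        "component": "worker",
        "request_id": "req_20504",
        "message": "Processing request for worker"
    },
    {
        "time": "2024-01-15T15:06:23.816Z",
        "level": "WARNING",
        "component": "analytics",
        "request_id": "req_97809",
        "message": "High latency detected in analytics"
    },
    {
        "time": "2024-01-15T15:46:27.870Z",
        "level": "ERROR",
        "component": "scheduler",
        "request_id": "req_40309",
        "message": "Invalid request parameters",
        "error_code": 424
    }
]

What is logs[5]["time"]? "2024-01-15T15:46:27.870Z"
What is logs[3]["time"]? "2024-01-15T15:58:01.981Z"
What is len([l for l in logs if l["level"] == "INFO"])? 1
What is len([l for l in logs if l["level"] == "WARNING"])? 2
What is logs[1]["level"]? "DEBUG"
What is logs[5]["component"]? "scheduler"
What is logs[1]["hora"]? "2024-01-15T15:58:31.071Z"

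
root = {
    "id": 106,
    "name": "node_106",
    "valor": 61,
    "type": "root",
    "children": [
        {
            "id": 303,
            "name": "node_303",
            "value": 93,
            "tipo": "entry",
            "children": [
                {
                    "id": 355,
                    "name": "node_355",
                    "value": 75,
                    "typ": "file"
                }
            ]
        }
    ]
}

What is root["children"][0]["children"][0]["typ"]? "file"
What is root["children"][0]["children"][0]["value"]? 75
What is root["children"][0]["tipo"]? "entry"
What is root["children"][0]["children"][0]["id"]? 355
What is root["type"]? "root"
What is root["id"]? 106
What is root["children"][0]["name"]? "node_303"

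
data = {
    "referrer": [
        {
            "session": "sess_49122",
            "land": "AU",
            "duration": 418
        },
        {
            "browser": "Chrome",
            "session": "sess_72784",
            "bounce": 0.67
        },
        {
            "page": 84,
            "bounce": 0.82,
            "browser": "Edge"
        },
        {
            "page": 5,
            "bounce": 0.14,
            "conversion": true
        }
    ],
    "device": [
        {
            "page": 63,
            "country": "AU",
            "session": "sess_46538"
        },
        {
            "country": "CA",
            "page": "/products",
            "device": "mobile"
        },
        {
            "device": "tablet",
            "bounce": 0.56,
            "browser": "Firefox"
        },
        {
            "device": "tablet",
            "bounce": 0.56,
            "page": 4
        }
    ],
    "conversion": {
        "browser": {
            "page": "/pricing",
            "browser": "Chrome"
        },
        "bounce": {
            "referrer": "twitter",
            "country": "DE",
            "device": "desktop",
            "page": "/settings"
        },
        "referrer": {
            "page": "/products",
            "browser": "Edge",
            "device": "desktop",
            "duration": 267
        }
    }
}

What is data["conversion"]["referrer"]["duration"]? 267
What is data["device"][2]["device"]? "tablet"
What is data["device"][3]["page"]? 4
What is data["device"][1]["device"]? "mobile"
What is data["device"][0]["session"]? "sess_46538"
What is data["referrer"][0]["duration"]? 418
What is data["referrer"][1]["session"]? "sess_72784"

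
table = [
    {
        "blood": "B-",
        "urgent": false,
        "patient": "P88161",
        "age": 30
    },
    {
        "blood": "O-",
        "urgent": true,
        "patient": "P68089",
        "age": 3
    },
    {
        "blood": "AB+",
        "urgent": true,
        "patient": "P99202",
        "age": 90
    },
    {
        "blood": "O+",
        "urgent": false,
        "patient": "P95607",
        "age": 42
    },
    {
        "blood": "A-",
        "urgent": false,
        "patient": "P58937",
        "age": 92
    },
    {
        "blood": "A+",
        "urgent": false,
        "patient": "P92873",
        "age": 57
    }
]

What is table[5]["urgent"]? False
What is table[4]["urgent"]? False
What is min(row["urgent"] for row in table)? False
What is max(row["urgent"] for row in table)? True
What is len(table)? 6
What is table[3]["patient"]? "P95607"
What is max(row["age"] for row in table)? 92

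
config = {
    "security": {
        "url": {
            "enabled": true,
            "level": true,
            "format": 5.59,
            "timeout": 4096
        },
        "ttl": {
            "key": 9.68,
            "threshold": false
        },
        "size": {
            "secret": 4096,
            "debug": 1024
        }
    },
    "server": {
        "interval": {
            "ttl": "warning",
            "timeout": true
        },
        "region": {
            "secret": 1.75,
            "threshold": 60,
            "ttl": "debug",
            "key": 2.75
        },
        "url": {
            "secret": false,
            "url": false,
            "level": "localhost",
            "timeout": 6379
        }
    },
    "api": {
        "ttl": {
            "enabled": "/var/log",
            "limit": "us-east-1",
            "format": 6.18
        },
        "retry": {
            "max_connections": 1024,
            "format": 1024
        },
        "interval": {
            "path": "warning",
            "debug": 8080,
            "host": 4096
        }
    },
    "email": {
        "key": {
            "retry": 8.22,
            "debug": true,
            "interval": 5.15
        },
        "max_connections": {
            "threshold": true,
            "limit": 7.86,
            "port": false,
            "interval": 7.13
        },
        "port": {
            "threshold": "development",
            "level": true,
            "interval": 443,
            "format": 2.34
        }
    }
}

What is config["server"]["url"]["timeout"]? 6379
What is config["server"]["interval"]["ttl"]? "warning"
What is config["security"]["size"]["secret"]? 4096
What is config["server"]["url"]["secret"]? False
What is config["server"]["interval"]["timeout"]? True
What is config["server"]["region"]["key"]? 2.75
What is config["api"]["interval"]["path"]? "warning"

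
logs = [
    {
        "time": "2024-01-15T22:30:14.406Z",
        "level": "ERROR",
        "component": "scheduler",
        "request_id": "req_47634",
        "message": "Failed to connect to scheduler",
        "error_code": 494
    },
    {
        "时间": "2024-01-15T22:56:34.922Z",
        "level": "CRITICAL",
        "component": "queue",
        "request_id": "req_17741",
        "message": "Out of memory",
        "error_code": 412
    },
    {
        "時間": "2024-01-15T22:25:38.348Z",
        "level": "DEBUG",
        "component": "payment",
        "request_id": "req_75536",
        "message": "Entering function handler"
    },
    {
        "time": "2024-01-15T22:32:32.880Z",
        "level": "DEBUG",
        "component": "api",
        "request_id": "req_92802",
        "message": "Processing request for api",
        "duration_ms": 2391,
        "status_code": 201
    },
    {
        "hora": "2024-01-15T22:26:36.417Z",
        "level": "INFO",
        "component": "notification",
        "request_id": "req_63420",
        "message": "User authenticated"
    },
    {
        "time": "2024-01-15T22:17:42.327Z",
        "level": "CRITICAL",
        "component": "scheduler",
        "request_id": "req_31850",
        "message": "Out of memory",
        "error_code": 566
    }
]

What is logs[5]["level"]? "CRITICAL"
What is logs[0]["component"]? "scheduler"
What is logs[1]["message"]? "Out of memory"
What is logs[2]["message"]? "Entering function handler"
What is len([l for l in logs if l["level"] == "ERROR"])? 1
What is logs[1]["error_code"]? 412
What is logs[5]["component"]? "scheduler"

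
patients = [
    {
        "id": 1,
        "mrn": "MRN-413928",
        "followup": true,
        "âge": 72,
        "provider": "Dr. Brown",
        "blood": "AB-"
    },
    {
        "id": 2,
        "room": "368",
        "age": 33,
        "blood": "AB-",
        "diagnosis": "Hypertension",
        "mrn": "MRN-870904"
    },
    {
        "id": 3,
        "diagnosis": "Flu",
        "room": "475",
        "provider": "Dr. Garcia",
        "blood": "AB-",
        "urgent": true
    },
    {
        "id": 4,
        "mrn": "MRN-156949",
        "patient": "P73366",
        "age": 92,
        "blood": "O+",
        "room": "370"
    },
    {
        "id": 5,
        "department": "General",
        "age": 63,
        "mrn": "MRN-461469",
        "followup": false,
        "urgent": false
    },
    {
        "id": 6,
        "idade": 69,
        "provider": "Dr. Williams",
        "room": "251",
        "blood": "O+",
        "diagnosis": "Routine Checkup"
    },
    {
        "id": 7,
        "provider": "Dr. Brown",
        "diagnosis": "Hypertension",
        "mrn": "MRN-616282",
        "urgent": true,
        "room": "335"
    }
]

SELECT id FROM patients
[1, 2, 3, 4, 5, 6, 7]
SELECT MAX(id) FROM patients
7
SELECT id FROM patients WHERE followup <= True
[1, 5]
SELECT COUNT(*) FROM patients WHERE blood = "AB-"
3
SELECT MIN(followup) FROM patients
False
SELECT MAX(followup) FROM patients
True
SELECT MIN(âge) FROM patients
72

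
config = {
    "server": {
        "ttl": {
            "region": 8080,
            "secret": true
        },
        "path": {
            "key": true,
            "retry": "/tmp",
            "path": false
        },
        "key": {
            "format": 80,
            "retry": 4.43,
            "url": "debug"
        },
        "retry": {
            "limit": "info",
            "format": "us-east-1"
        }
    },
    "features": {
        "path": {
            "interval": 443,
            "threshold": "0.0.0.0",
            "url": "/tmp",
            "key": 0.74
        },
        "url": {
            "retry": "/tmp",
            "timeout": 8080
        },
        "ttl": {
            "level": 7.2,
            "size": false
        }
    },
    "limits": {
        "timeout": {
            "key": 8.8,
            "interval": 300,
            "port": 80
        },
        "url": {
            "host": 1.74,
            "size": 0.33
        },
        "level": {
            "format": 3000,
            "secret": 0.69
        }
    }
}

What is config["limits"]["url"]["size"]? 0.33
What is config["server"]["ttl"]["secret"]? True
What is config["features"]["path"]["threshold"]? "0.0.0.0"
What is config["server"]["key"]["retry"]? 4.43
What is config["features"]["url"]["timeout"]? 8080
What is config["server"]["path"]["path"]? False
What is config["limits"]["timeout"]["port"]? 80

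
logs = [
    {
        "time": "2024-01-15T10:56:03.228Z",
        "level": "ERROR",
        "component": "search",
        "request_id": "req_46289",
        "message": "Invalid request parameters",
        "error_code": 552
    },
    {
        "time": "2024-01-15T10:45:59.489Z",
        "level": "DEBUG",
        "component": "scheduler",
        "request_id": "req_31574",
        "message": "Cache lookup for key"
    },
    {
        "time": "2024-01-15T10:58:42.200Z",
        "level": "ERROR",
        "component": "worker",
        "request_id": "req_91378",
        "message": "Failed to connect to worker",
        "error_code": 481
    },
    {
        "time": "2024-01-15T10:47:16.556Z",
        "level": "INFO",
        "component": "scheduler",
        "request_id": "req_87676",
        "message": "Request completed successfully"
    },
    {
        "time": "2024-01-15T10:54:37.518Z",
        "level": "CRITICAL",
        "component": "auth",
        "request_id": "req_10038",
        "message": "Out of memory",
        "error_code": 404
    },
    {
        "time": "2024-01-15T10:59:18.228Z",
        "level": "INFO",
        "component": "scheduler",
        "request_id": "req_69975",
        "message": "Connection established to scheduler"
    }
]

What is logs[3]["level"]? "INFO"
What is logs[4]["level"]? "CRITICAL"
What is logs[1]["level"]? "DEBUG"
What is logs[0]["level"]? "ERROR"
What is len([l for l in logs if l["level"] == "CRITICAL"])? 1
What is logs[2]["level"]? "ERROR"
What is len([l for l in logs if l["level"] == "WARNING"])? 0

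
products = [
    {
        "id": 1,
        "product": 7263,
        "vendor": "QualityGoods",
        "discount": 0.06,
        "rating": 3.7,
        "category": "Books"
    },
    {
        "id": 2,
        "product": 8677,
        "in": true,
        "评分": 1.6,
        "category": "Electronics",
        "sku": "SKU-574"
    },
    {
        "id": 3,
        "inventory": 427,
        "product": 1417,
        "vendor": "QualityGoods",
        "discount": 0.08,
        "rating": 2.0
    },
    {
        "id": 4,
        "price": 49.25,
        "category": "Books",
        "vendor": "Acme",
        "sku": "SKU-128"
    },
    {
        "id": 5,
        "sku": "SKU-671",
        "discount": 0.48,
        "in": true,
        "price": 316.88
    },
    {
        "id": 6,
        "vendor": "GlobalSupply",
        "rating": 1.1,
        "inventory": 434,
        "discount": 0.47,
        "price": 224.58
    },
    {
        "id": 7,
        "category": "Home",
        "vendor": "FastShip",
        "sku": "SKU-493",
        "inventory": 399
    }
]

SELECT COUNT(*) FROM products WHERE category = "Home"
1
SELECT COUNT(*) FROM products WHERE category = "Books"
2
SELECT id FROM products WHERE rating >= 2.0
[1, 3]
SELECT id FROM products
[1, 2, 3, 4, 5, 6, 7]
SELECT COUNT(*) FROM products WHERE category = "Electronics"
1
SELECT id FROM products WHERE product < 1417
[]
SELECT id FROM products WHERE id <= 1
[1]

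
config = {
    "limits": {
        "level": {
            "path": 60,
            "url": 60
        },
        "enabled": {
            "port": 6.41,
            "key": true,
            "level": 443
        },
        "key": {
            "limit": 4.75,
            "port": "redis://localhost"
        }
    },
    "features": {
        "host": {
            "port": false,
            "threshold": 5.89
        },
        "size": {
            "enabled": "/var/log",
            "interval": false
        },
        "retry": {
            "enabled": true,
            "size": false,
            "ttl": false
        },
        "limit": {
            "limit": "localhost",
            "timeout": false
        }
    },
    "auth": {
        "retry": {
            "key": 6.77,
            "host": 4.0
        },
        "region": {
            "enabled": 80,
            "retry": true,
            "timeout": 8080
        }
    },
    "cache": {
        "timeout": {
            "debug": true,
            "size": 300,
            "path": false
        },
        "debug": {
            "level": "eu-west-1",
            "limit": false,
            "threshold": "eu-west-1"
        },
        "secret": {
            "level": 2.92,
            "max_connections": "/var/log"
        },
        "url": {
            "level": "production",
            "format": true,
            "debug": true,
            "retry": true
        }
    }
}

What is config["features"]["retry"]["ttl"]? False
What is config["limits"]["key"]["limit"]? 4.75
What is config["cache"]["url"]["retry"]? True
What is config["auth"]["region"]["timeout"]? 8080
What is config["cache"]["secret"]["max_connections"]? "/var/log"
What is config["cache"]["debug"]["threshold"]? "eu-west-1"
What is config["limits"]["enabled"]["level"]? 443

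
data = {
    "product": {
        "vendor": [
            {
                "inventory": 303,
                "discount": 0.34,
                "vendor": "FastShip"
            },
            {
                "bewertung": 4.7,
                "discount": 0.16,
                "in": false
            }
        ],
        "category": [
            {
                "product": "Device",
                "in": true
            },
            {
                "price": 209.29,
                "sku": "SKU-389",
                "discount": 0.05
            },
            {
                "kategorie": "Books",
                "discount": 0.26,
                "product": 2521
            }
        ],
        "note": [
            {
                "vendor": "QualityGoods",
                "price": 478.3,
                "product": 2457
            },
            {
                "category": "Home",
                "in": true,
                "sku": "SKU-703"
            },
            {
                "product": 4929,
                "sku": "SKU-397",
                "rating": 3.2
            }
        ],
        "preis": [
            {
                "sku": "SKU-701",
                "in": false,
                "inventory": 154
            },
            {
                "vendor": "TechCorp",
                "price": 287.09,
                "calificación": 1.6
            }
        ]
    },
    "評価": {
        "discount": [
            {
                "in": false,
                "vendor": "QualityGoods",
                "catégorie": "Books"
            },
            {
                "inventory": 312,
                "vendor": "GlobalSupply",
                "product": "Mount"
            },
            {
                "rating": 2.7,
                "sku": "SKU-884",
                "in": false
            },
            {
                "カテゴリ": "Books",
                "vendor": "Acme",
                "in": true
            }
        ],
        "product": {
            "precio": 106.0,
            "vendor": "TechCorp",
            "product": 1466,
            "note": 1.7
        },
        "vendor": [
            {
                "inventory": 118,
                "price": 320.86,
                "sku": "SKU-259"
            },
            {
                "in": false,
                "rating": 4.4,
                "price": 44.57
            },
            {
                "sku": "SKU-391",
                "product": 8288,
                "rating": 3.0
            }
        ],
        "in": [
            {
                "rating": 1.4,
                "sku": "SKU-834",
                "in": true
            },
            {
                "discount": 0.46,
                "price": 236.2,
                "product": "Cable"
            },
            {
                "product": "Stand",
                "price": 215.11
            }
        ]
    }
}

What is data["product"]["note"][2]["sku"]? "SKU-397"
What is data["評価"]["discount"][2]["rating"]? 2.7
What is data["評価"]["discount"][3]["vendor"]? "Acme"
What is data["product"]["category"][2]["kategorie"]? "Books"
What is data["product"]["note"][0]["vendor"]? "QualityGoods"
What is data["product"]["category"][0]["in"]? True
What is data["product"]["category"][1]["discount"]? 0.05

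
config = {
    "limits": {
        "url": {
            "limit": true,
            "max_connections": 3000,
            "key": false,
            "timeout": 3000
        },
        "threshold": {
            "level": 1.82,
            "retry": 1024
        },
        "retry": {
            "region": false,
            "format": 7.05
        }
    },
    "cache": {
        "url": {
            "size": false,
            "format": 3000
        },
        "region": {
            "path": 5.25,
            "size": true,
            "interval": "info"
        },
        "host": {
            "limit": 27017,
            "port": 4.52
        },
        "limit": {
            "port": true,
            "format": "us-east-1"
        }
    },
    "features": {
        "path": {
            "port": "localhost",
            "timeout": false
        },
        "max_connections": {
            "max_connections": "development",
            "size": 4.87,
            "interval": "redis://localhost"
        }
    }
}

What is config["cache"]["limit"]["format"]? "us-east-1"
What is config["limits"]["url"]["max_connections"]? 3000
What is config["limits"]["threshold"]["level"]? 1.82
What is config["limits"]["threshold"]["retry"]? 1024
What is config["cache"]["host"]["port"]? 4.52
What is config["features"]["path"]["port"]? "localhost"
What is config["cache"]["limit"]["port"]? True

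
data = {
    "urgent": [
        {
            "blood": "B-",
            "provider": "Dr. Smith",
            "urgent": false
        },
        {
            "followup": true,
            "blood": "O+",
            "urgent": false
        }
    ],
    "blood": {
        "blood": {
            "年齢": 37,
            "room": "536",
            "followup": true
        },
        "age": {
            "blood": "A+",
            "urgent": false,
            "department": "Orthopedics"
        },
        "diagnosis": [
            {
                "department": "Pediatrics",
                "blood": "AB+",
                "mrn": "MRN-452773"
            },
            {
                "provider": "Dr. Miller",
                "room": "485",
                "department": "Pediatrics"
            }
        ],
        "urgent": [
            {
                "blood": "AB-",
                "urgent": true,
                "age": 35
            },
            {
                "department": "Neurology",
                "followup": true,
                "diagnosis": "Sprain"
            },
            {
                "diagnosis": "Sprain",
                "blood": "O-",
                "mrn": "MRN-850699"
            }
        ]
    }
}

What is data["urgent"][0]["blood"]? "B-"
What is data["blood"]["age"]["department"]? "Orthopedics"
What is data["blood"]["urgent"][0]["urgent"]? True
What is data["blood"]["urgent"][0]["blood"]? "AB-"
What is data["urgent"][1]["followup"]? True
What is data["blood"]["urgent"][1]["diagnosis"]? "Sprain"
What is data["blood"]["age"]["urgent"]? False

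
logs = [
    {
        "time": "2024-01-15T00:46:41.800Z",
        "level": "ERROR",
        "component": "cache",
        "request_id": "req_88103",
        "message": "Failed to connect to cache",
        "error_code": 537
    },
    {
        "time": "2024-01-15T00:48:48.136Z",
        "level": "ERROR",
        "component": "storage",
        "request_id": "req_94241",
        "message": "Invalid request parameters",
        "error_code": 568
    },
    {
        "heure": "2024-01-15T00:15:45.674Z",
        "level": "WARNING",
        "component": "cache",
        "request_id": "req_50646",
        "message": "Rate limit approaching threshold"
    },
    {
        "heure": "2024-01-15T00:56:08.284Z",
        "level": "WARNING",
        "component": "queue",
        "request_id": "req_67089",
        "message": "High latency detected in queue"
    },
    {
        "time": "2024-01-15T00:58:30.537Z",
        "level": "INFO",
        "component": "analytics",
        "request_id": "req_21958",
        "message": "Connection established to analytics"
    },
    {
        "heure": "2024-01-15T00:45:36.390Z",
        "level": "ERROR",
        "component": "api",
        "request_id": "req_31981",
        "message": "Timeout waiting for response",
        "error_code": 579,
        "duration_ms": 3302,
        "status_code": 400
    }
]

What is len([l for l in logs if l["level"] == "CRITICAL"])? 0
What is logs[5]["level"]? "ERROR"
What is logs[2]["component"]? "cache"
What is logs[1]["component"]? "storage"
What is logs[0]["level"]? "ERROR"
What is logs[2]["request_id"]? "req_50646"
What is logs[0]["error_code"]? 537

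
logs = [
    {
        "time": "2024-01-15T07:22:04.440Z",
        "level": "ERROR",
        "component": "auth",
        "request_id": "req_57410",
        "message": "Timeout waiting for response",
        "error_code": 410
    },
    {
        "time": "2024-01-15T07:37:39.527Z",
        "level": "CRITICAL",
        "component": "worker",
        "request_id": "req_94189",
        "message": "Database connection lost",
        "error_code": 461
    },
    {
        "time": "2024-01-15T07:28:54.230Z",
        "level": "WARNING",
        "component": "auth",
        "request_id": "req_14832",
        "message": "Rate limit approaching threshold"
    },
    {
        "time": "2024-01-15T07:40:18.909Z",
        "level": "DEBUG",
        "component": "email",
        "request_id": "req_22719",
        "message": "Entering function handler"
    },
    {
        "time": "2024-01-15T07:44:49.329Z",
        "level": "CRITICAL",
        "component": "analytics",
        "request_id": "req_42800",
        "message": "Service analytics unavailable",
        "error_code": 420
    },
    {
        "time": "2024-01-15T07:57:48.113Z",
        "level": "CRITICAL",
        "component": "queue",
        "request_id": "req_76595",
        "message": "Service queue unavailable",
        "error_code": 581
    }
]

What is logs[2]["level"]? "WARNING"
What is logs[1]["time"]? "2024-01-15T07:37:39.527Z"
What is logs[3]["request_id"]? "req_22719"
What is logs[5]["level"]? "CRITICAL"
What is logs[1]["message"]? "Database connection lost"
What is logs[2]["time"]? "2024-01-15T07:28:54.230Z"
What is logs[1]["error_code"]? 461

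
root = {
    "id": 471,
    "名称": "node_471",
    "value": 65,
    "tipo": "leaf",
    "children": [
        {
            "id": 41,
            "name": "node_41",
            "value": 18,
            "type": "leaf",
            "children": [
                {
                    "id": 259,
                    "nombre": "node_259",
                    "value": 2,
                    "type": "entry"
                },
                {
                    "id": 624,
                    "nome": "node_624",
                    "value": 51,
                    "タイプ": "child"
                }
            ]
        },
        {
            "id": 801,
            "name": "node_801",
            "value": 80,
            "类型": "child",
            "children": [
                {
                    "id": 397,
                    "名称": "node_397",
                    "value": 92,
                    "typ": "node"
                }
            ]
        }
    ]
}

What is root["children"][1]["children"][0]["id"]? 397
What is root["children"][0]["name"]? "node_41"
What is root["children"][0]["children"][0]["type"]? "entry"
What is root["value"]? 65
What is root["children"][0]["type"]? "leaf"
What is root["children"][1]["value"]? 80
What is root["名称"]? "node_471"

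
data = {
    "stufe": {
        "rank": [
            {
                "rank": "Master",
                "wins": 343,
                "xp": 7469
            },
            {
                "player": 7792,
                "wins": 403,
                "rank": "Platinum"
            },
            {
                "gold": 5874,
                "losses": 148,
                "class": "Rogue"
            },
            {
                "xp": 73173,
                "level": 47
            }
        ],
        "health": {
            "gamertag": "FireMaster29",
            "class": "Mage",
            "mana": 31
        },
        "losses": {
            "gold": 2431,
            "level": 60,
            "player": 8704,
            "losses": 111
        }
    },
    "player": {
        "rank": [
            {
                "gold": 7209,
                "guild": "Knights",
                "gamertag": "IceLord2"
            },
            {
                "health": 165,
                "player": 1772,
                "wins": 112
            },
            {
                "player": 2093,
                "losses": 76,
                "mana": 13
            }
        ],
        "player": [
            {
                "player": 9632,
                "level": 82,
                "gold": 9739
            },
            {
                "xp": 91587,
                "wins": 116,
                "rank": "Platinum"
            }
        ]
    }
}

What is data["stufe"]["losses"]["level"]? 60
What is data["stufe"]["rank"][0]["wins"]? 343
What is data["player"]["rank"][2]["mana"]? 13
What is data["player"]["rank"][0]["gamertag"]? "IceLord2"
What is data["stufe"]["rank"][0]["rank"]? "Master"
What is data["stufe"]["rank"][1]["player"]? 7792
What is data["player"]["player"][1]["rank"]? "Platinum"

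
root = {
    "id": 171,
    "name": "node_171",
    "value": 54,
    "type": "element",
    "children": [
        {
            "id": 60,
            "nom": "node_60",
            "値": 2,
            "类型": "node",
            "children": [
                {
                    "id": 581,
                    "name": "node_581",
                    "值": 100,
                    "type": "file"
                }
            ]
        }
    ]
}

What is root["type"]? "element"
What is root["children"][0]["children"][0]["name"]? "node_581"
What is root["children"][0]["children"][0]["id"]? 581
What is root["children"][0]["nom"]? "node_60"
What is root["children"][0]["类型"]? "node"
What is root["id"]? 171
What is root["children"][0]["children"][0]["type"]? "file"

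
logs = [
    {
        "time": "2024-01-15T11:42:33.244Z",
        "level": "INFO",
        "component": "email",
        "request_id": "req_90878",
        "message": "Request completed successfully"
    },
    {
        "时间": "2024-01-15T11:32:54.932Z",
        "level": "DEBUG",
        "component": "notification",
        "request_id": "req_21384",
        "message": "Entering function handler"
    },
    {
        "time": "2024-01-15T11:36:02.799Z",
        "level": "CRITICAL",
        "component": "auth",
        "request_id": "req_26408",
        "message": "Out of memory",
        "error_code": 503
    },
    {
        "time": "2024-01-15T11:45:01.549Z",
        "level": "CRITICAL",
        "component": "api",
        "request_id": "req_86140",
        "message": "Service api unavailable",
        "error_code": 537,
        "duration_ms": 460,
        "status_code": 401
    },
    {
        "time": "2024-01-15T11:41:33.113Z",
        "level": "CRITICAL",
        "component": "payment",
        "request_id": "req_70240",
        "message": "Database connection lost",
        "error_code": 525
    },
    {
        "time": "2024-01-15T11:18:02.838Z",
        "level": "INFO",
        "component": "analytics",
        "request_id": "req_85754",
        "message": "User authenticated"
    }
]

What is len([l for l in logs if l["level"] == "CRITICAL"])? 3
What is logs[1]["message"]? "Entering function handler"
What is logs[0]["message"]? "Request completed successfully"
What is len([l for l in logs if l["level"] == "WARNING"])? 0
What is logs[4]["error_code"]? 525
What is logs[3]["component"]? "api"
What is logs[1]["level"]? "DEBUG"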